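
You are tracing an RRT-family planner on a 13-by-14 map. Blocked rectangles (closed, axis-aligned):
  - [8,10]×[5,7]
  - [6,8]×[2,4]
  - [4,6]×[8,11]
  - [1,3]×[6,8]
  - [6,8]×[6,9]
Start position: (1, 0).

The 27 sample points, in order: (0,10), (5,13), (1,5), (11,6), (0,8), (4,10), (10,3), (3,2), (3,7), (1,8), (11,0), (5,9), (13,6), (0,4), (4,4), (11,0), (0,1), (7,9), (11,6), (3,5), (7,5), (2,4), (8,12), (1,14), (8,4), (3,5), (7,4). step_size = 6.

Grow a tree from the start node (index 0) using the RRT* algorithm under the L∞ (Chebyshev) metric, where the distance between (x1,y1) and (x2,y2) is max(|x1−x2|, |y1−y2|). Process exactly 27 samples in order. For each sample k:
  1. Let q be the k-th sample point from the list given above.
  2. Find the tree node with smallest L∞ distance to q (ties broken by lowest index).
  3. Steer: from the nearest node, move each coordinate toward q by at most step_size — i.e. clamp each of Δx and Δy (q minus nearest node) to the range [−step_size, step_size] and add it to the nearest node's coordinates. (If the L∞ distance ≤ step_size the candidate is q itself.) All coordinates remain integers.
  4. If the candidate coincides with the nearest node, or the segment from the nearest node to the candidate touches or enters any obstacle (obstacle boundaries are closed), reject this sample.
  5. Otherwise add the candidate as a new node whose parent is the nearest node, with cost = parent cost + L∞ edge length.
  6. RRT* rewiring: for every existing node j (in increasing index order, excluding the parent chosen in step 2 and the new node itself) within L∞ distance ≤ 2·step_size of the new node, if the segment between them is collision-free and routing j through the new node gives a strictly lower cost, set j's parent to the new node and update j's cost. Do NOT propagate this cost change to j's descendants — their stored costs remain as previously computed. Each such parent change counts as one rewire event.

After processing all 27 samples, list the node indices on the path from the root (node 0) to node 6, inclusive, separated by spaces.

1. q=(0,10) nearest=0 d=10 new=(0,6) → add node 1 parent=0 cost=6
2. q=(5,13) nearest=1 d=7 new=(5,12) → blocked by [4,6]×[8,11], reject
3. q=(1,5) nearest=1 d=1 new=(1,5) → add node 2 parent=1 cost=7
4. q=(11,6) nearest=0 d=10 new=(7,6) → blocked by [6,8]×[6,9], reject
5. q=(0,8) nearest=1 d=2 new=(0,8) → add node 3 parent=1 cost=8
6. q=(4,10) nearest=1 d=4 new=(4,10) → blocked by [4,6]×[8,11], reject
7. q=(10,3) nearest=0 d=9 new=(7,3) → blocked by [6,8]×[2,4], reject
8. q=(3,2) nearest=0 d=2 new=(3,2) → add node 4 parent=0 cost=2; rewire 2→4 (5<7)
9. q=(3,7) nearest=2 d=2 new=(3,7) → blocked by [1,3]×[6,8], reject
10. q=(1,8) nearest=3 d=1 new=(1,8) → blocked by [1,3]×[6,8], reject
11. q=(11,0) nearest=4 d=8 new=(9,0) → add node 5 parent=4 cost=8
12. q=(5,9) nearest=2 d=4 new=(5,9) → blocked by [4,6]×[8,11], reject
13. q=(13,6) nearest=5 d=6 new=(13,6) → add node 6 parent=5 cost=14
14. q=(0,4) nearest=2 d=1 new=(0,4) → add node 7 parent=2 cost=6
15. q=(4,4) nearest=4 d=2 new=(4,4) → add node 8 parent=4 cost=4
16. q=(11,0) nearest=5 d=2 new=(11,0) → add node 9 parent=5 cost=10
17. q=(0,1) nearest=0 d=1 new=(0,1) → add node 10 parent=0 cost=1; rewire 7→10 (4<6)
18. q=(7,9) nearest=8 d=5 new=(7,9) → blocked by [6,8]×[6,9], reject
19. q=(11,6) nearest=6 d=2 new=(11,6) → add node 11 parent=6 cost=16
20. q=(3,5) nearest=8 d=1 new=(3,5) → add node 12 parent=8 cost=5
21. q=(7,5) nearest=8 d=3 new=(7,5) → add node 13 parent=8 cost=7
22. q=(2,4) nearest=2 d=1 new=(2,4) → add node 14 parent=2 cost=6
23. q=(8,12) nearest=6 d=6 new=(8,12) → add node 15 parent=6 cost=20
24. q=(1,14) nearest=3 d=6 new=(1,14) → add node 16 parent=3 cost=14
25. q=(8,4) nearest=13 d=1 new=(8,4) → blocked by [6,8]×[2,4], reject
26. q=(3,5) nearest=12 d=0 → coincident, reject
27. q=(7,4) nearest=13 d=1 new=(7,4) → blocked by [6,8]×[2,4], reject

Path: 0 4 5 6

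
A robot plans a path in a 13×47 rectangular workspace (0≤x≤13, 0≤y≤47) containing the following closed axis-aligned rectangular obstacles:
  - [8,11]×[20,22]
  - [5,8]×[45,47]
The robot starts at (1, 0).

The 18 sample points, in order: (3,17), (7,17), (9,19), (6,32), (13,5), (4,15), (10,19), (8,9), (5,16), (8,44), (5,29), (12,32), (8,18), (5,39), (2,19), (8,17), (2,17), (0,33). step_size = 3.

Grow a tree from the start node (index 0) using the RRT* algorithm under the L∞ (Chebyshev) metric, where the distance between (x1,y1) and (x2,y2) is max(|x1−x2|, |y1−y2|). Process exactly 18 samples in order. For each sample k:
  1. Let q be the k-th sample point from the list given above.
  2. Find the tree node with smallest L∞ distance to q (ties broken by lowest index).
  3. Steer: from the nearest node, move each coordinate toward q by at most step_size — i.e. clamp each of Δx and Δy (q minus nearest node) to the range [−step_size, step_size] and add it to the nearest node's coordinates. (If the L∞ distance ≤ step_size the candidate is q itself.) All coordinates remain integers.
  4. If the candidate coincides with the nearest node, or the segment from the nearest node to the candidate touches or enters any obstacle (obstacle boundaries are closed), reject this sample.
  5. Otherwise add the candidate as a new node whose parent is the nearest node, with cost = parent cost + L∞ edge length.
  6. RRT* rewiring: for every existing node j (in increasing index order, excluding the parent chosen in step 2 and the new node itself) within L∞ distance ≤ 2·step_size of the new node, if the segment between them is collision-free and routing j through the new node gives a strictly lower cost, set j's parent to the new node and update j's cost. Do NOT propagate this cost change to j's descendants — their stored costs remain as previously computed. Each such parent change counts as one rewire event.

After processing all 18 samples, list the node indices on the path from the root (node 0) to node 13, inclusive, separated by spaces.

Path: 0 1 2 3 4 6 7 10 11 13

1. q=(3,17) nearest=0 d=17 new=(3,3) → add node 1 parent=0 cost=3
2. q=(7,17) nearest=1 d=14 new=(6,6) → add node 2 parent=1 cost=6
3. q=(9,19) nearest=2 d=13 new=(9,9) → add node 3 parent=2 cost=9
4. q=(6,32) nearest=3 d=23 new=(6,12) → add node 4 parent=3 cost=12
5. q=(13,5) nearest=3 d=4 new=(12,6) → add node 5 parent=3 cost=12
6. q=(4,15) nearest=4 d=3 new=(4,15) → add node 6 parent=4 cost=15
7. q=(10,19) nearest=6 d=6 new=(7,18) → add node 7 parent=6 cost=18
8. q=(8,9) nearest=3 d=1 new=(8,9) → add node 8 parent=3 cost=10
9. q=(5,16) nearest=6 d=1 new=(5,16) → add node 9 parent=6 cost=16
10. q=(8,44) nearest=7 d=26 new=(8,21) → blocked by [8,11]×[20,22], reject
11. q=(5,29) nearest=7 d=11 new=(5,21) → add node 10 parent=7 cost=21
12. q=(12,32) nearest=10 d=11 new=(8,24) → add node 11 parent=10 cost=24
13. q=(8,18) nearest=7 d=1 new=(8,18) → add node 12 parent=7 cost=19
14. q=(5,39) nearest=11 d=15 new=(5,27) → add node 13 parent=11 cost=27
15. q=(2,19) nearest=9 d=3 new=(2,19) → add node 14 parent=9 cost=19
16. q=(8,17) nearest=7 d=1 new=(8,17) → add node 15 parent=7 cost=19
17. q=(2,17) nearest=6 d=2 new=(2,17) → add node 16 parent=6 cost=17
18. q=(0,33) nearest=13 d=6 new=(2,30) → add node 17 parent=13 cost=30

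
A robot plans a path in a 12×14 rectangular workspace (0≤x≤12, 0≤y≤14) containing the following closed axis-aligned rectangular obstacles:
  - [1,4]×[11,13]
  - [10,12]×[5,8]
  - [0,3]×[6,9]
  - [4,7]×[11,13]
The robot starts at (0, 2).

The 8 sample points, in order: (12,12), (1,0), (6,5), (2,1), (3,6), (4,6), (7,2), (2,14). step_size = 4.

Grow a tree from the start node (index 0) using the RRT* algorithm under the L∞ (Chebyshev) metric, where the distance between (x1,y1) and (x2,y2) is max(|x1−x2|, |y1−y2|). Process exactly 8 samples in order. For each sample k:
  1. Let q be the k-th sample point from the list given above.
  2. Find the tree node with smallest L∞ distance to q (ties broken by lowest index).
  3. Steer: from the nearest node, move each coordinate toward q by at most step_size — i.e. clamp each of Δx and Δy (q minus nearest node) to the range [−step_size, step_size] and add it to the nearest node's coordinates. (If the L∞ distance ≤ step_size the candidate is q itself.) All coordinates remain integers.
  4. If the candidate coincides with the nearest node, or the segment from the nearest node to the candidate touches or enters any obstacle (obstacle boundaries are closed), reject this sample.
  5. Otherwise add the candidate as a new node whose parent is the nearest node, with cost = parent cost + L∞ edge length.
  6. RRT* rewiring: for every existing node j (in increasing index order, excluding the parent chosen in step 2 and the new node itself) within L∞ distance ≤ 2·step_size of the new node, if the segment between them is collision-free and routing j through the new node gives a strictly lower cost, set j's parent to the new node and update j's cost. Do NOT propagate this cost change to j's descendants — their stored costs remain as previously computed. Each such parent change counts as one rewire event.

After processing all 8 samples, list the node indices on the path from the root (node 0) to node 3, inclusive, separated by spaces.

1. q=(12,12) nearest=0 d=12 new=(4,6) → add node 1 parent=0 cost=4
2. q=(1,0) nearest=0 d=2 new=(1,0) → add node 2 parent=0 cost=2
3. q=(6,5) nearest=1 d=2 new=(6,5) → add node 3 parent=1 cost=6
4. q=(2,1) nearest=2 d=1 new=(2,1) → add node 4 parent=2 cost=3
5. q=(3,6) nearest=1 d=1 new=(3,6) → blocked by [0,3]×[6,9], reject
6. q=(4,6) nearest=1 d=0 → coincident, reject
7. q=(7,2) nearest=3 d=3 new=(7,2) → add node 5 parent=3 cost=9
8. q=(2,14) nearest=1 d=8 new=(2,10) → blocked by [0,3]×[6,9], reject

Path: 0 1 3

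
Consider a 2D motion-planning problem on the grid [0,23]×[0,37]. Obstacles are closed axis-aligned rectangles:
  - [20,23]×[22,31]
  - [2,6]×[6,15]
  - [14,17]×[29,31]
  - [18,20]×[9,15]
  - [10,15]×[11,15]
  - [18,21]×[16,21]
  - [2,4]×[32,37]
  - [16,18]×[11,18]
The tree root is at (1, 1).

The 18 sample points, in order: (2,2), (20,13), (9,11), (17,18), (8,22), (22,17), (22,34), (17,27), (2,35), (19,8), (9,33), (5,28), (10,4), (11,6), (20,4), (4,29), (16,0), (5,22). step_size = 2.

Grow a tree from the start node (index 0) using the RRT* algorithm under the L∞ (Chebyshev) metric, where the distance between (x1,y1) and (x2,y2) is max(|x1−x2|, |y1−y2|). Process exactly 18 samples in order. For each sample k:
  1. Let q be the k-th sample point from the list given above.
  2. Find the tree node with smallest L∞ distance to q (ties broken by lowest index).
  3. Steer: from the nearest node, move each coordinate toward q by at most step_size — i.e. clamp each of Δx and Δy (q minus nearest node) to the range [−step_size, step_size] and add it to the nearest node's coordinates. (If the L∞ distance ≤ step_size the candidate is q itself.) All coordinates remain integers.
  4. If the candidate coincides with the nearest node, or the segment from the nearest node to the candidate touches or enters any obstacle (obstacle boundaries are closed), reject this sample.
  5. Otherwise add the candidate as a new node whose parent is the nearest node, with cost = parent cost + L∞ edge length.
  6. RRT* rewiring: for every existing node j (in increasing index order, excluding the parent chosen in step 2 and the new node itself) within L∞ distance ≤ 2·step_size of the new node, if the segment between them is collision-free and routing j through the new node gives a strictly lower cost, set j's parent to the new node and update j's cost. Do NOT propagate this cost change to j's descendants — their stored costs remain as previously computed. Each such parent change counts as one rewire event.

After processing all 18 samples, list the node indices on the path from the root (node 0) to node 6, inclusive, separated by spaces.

1. q=(2,2) nearest=0 d=1 new=(2,2) → add node 1 parent=0 cost=1
2. q=(20,13) nearest=1 d=18 new=(4,4) → add node 2 parent=1 cost=3
3. q=(9,11) nearest=2 d=7 new=(6,6) → blocked by [2,6]×[6,15], reject
4. q=(17,18) nearest=2 d=14 new=(6,6) → blocked by [2,6]×[6,15], reject
5. q=(8,22) nearest=2 d=18 new=(6,6) → blocked by [2,6]×[6,15], reject
6. q=(22,17) nearest=2 d=18 new=(6,6) → blocked by [2,6]×[6,15], reject
7. q=(22,34) nearest=2 d=30 new=(6,6) → blocked by [2,6]×[6,15], reject
8. q=(17,27) nearest=2 d=23 new=(6,6) → blocked by [2,6]×[6,15], reject
9. q=(2,35) nearest=2 d=31 new=(2,6) → blocked by [2,6]×[6,15], reject
10. q=(19,8) nearest=2 d=15 new=(6,6) → blocked by [2,6]×[6,15], reject
11. q=(9,33) nearest=2 d=29 new=(6,6) → blocked by [2,6]×[6,15], reject
12. q=(5,28) nearest=2 d=24 new=(5,6) → blocked by [2,6]×[6,15], reject
13. q=(10,4) nearest=2 d=6 new=(6,4) → add node 3 parent=2 cost=5
14. q=(11,6) nearest=3 d=5 new=(8,6) → add node 4 parent=3 cost=7
15. q=(20,4) nearest=4 d=12 new=(10,4) → add node 5 parent=4 cost=9
16. q=(4,29) nearest=4 d=23 new=(6,8) → blocked by [2,6]×[6,15], reject
17. q=(16,0) nearest=5 d=6 new=(12,2) → add node 6 parent=5 cost=11
18. q=(5,22) nearest=4 d=16 new=(6,8) → blocked by [2,6]×[6,15], reject

Path: 0 1 2 3 4 5 6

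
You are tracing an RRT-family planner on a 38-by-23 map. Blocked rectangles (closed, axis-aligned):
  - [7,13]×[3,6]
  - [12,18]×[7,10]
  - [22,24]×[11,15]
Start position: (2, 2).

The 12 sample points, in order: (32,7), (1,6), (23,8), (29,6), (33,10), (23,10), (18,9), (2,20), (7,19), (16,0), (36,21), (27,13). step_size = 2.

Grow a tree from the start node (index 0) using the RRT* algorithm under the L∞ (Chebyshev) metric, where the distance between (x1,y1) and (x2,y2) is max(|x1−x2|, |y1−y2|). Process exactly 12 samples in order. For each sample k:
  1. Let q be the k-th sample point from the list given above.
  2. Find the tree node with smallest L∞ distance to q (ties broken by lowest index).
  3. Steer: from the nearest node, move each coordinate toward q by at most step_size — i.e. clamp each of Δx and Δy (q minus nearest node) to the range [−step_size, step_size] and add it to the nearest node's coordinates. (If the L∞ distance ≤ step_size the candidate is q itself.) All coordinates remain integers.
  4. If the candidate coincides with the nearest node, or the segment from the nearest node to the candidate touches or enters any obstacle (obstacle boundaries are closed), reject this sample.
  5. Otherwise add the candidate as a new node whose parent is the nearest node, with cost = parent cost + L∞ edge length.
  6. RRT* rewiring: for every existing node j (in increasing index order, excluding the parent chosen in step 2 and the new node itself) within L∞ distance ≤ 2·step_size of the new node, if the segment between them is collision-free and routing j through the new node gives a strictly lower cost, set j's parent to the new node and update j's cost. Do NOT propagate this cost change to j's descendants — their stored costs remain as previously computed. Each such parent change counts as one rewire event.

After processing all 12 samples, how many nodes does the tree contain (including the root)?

Node count: 10

1. q=(32,7) nearest=0 d=30 new=(4,4) → add node 1 parent=0 cost=2
2. q=(1,6) nearest=1 d=3 new=(2,6) → add node 2 parent=1 cost=4
3. q=(23,8) nearest=1 d=19 new=(6,6) → add node 3 parent=1 cost=4
4. q=(29,6) nearest=3 d=23 new=(8,6) → blocked by [7,13]×[3,6], reject
5. q=(33,10) nearest=3 d=27 new=(8,8) → add node 4 parent=3 cost=6
6. q=(23,10) nearest=4 d=15 new=(10,10) → add node 5 parent=4 cost=8
7. q=(18,9) nearest=5 d=8 new=(12,9) → blocked by [12,18]×[7,10], reject
8. q=(2,20) nearest=5 d=10 new=(8,12) → add node 6 parent=5 cost=10
9. q=(7,19) nearest=6 d=7 new=(7,14) → add node 7 parent=6 cost=12
10. q=(16,0) nearest=4 d=8 new=(10,6) → blocked by [7,13]×[3,6], reject
11. q=(36,21) nearest=5 d=26 new=(12,12) → add node 8 parent=5 cost=10
12. q=(27,13) nearest=8 d=15 new=(14,13) → add node 9 parent=8 cost=12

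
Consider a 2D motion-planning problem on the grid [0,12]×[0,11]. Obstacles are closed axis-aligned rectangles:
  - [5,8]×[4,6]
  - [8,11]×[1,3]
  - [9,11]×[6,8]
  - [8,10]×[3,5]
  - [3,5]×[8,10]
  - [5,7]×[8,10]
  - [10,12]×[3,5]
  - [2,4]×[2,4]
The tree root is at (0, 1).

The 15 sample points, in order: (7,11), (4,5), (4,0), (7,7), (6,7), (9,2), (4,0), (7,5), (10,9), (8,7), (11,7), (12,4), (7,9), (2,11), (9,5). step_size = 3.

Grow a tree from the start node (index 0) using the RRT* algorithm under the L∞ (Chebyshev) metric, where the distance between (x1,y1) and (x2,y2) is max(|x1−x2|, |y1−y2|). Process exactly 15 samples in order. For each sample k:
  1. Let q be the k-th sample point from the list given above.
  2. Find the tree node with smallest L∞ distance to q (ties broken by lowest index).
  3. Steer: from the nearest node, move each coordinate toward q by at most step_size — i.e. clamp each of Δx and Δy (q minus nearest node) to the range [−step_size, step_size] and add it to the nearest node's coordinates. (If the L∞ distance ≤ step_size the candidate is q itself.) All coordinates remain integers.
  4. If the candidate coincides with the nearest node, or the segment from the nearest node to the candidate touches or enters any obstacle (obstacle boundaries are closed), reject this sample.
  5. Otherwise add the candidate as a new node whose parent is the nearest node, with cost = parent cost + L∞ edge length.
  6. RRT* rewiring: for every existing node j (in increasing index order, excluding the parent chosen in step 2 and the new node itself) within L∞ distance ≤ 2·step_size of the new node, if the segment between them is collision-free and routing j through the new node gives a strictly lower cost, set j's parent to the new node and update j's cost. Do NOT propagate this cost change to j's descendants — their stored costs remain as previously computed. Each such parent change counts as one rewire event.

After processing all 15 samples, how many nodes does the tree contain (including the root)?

Node count: 4

1. q=(7,11) nearest=0 d=10 new=(3,4) → blocked by [2,4]×[2,4], reject
2. q=(4,5) nearest=0 d=4 new=(3,4) → blocked by [2,4]×[2,4], reject
3. q=(4,0) nearest=0 d=4 new=(3,0) → add node 1 parent=0 cost=3
4. q=(7,7) nearest=0 d=7 new=(3,4) → blocked by [2,4]×[2,4], reject
5. q=(6,7) nearest=0 d=6 new=(3,4) → blocked by [2,4]×[2,4], reject
6. q=(9,2) nearest=1 d=6 new=(6,2) → add node 2 parent=1 cost=6
7. q=(4,0) nearest=1 d=1 new=(4,0) → add node 3 parent=1 cost=4
8. q=(7,5) nearest=2 d=3 new=(7,5) → blocked by [5,8]×[4,6], reject
9. q=(10,9) nearest=2 d=7 new=(9,5) → blocked by [5,8]×[4,6], reject
10. q=(8,7) nearest=2 d=5 new=(8,5) → blocked by [5,8]×[4,6], reject
11. q=(11,7) nearest=2 d=5 new=(9,5) → blocked by [5,8]×[4,6], reject
12. q=(12,4) nearest=2 d=6 new=(9,4) → blocked by [8,10]×[3,5], reject
13. q=(7,9) nearest=2 d=7 new=(7,5) → blocked by [5,8]×[4,6], reject
14. q=(2,11) nearest=2 d=9 new=(3,5) → blocked by [2,4]×[2,4], reject
15. q=(9,5) nearest=2 d=3 new=(9,5) → blocked by [5,8]×[4,6], reject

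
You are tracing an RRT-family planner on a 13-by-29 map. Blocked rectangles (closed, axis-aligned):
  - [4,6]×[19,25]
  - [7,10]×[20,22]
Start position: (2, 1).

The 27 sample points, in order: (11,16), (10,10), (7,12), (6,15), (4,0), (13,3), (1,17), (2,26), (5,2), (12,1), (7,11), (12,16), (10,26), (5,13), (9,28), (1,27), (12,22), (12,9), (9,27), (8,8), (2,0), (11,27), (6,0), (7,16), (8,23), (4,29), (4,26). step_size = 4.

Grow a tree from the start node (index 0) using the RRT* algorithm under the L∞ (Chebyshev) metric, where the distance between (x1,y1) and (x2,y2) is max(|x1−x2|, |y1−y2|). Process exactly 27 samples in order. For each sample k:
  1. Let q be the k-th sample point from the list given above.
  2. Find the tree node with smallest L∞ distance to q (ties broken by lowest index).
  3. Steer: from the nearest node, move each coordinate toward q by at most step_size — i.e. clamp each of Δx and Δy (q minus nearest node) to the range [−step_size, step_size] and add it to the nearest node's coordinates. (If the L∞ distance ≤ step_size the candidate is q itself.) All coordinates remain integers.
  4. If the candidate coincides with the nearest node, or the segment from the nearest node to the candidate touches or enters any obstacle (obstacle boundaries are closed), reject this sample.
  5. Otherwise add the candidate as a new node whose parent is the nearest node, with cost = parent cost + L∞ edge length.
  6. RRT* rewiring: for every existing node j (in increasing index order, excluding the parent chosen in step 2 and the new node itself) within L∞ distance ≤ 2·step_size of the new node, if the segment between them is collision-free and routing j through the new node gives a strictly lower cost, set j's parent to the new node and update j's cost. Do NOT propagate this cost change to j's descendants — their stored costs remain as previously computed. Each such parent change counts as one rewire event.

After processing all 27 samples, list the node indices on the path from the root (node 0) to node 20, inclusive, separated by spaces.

Path: 0 5 20

1. q=(11,16) nearest=0 d=15 new=(6,5) → add node 1 parent=0 cost=4
2. q=(10,10) nearest=1 d=5 new=(10,9) → add node 2 parent=1 cost=8
3. q=(7,12) nearest=2 d=3 new=(7,12) → add node 3 parent=2 cost=11
4. q=(6,15) nearest=3 d=3 new=(6,15) → add node 4 parent=3 cost=14
5. q=(4,0) nearest=0 d=2 new=(4,0) → add node 5 parent=0 cost=2
6. q=(13,3) nearest=2 d=6 new=(13,5) → add node 6 parent=2 cost=12
7. q=(1,17) nearest=4 d=5 new=(2,17) → add node 7 parent=4 cost=18
8. q=(2,26) nearest=7 d=9 new=(2,21) → add node 8 parent=7 cost=22
9. q=(5,2) nearest=5 d=2 new=(5,2) → add node 9 parent=5 cost=4
10. q=(12,1) nearest=6 d=4 new=(12,1) → add node 10 parent=6 cost=16
11. q=(7,11) nearest=3 d=1 new=(7,11) → add node 11 parent=3 cost=12
12. q=(12,16) nearest=3 d=5 new=(11,16) → add node 12 parent=3 cost=15
13. q=(10,26) nearest=8 d=8 new=(6,25) → blocked by [4,6]×[19,25], reject
14. q=(5,13) nearest=3 d=2 new=(5,13) → add node 13 parent=3 cost=13; rewire 7→13 (17<18); rewire 8→13 (21<22)
15. q=(9,28) nearest=8 d=7 new=(6,25) → blocked by [4,6]×[19,25], reject
16. q=(1,27) nearest=8 d=6 new=(1,25) → add node 14 parent=8 cost=25
17. q=(12,22) nearest=12 d=6 new=(12,20) → add node 15 parent=12 cost=19
18. q=(12,9) nearest=2 d=2 new=(12,9) → add node 16 parent=2 cost=10
19. q=(9,27) nearest=8 d=7 new=(6,25) → blocked by [4,6]×[19,25], reject
20. q=(8,8) nearest=2 d=2 new=(8,8) → add node 17 parent=2 cost=10
21. q=(2,0) nearest=0 d=1 new=(2,0) → add node 18 parent=0 cost=1; rewire 17→18 (9<10)
22. q=(11,27) nearest=15 d=7 new=(11,24) → add node 19 parent=15 cost=23
23. q=(6,0) nearest=5 d=2 new=(6,0) → add node 20 parent=5 cost=4; rewire 6→20 (11<12); rewire 10→20 (10<16)
24. q=(7,16) nearest=4 d=1 new=(7,16) → add node 21 parent=4 cost=15
25. q=(8,23) nearest=19 d=3 new=(8,23) → add node 22 parent=19 cost=26
26. q=(4,29) nearest=14 d=4 new=(4,29) → add node 23 parent=14 cost=29
27. q=(4,26) nearest=14 d=3 new=(4,26) → add node 24 parent=14 cost=28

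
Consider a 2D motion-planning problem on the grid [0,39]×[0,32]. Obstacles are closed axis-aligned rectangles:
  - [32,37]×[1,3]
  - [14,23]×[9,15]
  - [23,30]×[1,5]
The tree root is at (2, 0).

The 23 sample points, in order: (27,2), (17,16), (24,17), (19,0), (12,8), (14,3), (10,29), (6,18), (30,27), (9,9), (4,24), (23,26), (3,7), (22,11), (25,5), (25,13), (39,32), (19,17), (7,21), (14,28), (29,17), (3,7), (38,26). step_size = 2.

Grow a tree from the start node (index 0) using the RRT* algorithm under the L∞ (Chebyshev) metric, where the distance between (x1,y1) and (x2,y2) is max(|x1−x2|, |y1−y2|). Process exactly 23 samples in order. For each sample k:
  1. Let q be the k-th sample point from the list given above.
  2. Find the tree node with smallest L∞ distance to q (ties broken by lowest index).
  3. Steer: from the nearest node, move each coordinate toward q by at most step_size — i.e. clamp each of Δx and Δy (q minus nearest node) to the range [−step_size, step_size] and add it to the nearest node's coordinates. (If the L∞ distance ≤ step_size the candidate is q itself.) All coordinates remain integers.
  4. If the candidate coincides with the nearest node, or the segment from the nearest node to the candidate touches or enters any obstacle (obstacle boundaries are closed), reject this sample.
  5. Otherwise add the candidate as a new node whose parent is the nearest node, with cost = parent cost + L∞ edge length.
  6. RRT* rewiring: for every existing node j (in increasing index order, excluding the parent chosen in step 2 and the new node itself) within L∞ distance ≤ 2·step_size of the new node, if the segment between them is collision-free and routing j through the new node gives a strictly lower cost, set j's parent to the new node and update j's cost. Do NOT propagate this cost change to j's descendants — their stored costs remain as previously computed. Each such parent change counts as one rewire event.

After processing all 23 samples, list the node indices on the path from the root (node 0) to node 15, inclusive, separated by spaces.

Path: 0 1 2 3 4 6 14 15

1. q=(27,2) nearest=0 d=25 new=(4,2) → add node 1 parent=0 cost=2
2. q=(17,16) nearest=1 d=14 new=(6,4) → add node 2 parent=1 cost=4
3. q=(24,17) nearest=2 d=18 new=(8,6) → add node 3 parent=2 cost=6
4. q=(19,0) nearest=3 d=11 new=(10,4) → add node 4 parent=3 cost=8
5. q=(12,8) nearest=3 d=4 new=(10,8) → add node 5 parent=3 cost=8
6. q=(14,3) nearest=4 d=4 new=(12,3) → add node 6 parent=4 cost=10
7. q=(10,29) nearest=5 d=21 new=(10,10) → add node 7 parent=5 cost=10
8. q=(6,18) nearest=7 d=8 new=(8,12) → add node 8 parent=7 cost=12
9. q=(30,27) nearest=5 d=20 new=(12,10) → add node 9 parent=5 cost=10
10. q=(9,9) nearest=5 d=1 new=(9,9) → add node 10 parent=5 cost=9
11. q=(4,24) nearest=8 d=12 new=(6,14) → add node 11 parent=8 cost=14
12. q=(23,26) nearest=8 d=15 new=(10,14) → add node 12 parent=8 cost=14
13. q=(3,7) nearest=2 d=3 new=(4,6) → add node 13 parent=2 cost=6
14. q=(22,11) nearest=6 d=10 new=(14,5) → add node 14 parent=6 cost=12
15. q=(25,5) nearest=14 d=11 new=(16,5) → add node 15 parent=14 cost=14
16. q=(25,13) nearest=15 d=9 new=(18,7) → add node 16 parent=15 cost=16
17. q=(39,32) nearest=16 d=25 new=(20,9) → blocked by [14,23]×[9,15], reject
18. q=(19,17) nearest=9 d=7 new=(14,12) → blocked by [14,23]×[9,15], reject
19. q=(7,21) nearest=11 d=7 new=(7,16) → add node 17 parent=11 cost=16
20. q=(14,28) nearest=17 d=12 new=(9,18) → add node 18 parent=17 cost=18
21. q=(29,17) nearest=16 d=11 new=(20,9) → blocked by [14,23]×[9,15], reject
22. q=(3,7) nearest=13 d=1 new=(3,7) → add node 19 parent=13 cost=7
23. q=(38,26) nearest=16 d=20 new=(20,9) → blocked by [14,23]×[9,15], reject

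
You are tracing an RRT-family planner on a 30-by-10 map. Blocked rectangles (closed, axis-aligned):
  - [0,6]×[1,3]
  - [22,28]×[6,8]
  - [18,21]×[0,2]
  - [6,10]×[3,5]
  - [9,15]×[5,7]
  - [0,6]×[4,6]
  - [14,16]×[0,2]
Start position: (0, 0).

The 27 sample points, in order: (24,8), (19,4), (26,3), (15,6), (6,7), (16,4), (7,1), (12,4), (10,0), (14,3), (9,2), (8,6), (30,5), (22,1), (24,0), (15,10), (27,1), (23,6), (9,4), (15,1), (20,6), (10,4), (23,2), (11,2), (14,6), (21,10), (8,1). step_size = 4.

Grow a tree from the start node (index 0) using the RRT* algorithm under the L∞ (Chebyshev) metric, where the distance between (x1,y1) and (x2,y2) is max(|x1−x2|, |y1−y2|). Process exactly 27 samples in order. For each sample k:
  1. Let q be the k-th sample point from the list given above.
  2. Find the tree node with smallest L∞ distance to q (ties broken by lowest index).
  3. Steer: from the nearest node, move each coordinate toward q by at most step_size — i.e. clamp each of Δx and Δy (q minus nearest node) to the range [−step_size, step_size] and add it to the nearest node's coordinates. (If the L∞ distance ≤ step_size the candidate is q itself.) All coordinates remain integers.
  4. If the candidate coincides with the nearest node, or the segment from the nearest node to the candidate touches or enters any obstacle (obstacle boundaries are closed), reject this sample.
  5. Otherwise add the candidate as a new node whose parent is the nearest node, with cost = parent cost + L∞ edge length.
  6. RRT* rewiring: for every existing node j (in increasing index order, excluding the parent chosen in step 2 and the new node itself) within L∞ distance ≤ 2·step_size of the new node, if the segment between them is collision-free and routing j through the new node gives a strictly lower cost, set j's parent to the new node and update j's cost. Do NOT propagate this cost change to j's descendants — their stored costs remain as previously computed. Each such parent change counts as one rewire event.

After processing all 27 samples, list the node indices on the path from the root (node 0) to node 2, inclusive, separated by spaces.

1. q=(24,8) nearest=0 d=24 new=(4,4) → blocked by [0,6]×[1,3], reject
2. q=(19,4) nearest=0 d=19 new=(4,4) → blocked by [0,6]×[1,3], reject
3. q=(26,3) nearest=0 d=26 new=(4,3) → blocked by [0,6]×[1,3], reject
4. q=(15,6) nearest=0 d=15 new=(4,4) → blocked by [0,6]×[1,3], reject
5. q=(6,7) nearest=0 d=7 new=(4,4) → blocked by [0,6]×[1,3], reject
6. q=(16,4) nearest=0 d=16 new=(4,4) → blocked by [0,6]×[1,3], reject
7. q=(7,1) nearest=0 d=7 new=(4,1) → blocked by [0,6]×[1,3], reject
8. q=(12,4) nearest=0 d=12 new=(4,4) → blocked by [0,6]×[1,3], reject
9. q=(10,0) nearest=0 d=10 new=(4,0) → add node 1 parent=0 cost=4
10. q=(14,3) nearest=1 d=10 new=(8,3) → blocked by [0,6]×[1,3], reject
11. q=(9,2) nearest=1 d=5 new=(8,2) → blocked by [0,6]×[1,3], reject
12. q=(8,6) nearest=1 d=6 new=(8,4) → blocked by [0,6]×[1,3], reject
13. q=(30,5) nearest=1 d=26 new=(8,4) → blocked by [0,6]×[1,3], reject
14. q=(22,1) nearest=1 d=18 new=(8,1) → add node 2 parent=1 cost=8
15. q=(24,0) nearest=2 d=16 new=(12,0) → add node 3 parent=2 cost=12
16. q=(15,10) nearest=2 d=9 new=(12,5) → blocked by [6,10]×[3,5], reject
17. q=(27,1) nearest=3 d=15 new=(16,1) → blocked by [14,16]×[0,2], reject
18. q=(23,6) nearest=3 d=11 new=(16,4) → blocked by [14,16]×[0,2], reject
19. q=(9,4) nearest=2 d=3 new=(9,4) → blocked by [6,10]×[3,5], reject
20. q=(15,1) nearest=3 d=3 new=(15,1) → blocked by [14,16]×[0,2], reject
21. q=(20,6) nearest=3 d=8 new=(16,4) → blocked by [14,16]×[0,2], reject
22. q=(10,4) nearest=2 d=3 new=(10,4) → blocked by [6,10]×[3,5], reject
23. q=(23,2) nearest=3 d=11 new=(16,2) → blocked by [14,16]×[0,2], reject
24. q=(11,2) nearest=3 d=2 new=(11,2) → add node 4 parent=3 cost=14
25. q=(14,6) nearest=4 d=4 new=(14,6) → blocked by [9,15]×[5,7], reject
26. q=(21,10) nearest=3 d=10 new=(16,4) → blocked by [14,16]×[0,2], reject
27. q=(8,1) nearest=2 d=0 → coincident, reject

Path: 0 1 2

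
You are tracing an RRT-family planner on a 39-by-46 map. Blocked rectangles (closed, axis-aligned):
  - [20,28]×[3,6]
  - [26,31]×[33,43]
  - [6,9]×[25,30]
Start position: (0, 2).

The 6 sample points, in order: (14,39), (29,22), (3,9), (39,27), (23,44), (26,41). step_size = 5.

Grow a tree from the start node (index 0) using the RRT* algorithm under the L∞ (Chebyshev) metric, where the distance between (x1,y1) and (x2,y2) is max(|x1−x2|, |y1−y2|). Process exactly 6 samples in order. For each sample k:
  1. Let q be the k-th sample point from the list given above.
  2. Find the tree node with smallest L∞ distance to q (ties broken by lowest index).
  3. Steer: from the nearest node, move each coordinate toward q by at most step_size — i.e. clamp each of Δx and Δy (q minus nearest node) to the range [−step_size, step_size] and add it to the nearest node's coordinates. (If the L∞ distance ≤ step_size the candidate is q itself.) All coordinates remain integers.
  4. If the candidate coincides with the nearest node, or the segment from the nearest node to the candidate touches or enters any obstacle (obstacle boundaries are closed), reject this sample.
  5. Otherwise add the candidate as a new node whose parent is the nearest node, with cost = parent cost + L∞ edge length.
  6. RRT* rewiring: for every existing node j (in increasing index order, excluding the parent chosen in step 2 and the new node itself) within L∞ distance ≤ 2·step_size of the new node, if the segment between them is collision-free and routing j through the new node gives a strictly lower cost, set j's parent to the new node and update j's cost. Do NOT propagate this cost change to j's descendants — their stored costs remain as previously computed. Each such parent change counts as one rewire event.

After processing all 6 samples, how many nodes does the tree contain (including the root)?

1. q=(14,39) nearest=0 d=37 new=(5,7) → add node 1 parent=0 cost=5
2. q=(29,22) nearest=1 d=24 new=(10,12) → add node 2 parent=1 cost=10
3. q=(3,9) nearest=1 d=2 new=(3,9) → add node 3 parent=1 cost=7
4. q=(39,27) nearest=2 d=29 new=(15,17) → add node 4 parent=2 cost=15
5. q=(23,44) nearest=4 d=27 new=(20,22) → add node 5 parent=4 cost=20
6. q=(26,41) nearest=5 d=19 new=(25,27) → add node 6 parent=5 cost=25

Node count: 7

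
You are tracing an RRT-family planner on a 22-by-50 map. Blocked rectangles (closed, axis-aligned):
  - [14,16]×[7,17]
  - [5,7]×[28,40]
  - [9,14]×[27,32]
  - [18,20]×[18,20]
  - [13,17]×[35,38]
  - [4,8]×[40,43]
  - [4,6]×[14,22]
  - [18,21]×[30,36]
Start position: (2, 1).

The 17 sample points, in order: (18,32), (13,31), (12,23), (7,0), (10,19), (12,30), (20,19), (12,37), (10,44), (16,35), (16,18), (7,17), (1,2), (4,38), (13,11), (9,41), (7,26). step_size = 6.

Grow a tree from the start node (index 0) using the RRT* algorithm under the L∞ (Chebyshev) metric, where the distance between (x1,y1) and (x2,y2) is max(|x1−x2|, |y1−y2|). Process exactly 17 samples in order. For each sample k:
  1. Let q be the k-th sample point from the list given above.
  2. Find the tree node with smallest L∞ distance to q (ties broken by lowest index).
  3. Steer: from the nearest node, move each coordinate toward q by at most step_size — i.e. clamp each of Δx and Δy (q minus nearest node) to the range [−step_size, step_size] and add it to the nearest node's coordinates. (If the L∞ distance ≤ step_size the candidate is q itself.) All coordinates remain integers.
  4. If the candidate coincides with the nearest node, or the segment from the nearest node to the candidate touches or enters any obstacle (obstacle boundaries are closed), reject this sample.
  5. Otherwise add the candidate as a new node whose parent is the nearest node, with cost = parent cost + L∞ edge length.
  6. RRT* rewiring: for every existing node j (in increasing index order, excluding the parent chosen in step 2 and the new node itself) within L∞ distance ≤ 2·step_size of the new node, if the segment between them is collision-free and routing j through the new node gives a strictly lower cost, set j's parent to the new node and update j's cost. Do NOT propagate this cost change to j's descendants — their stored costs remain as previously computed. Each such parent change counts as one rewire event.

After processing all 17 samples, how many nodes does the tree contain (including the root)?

Node count: 12

1. q=(18,32) nearest=0 d=31 new=(8,7) → add node 1 parent=0 cost=6
2. q=(13,31) nearest=1 d=24 new=(13,13) → add node 2 parent=1 cost=12
3. q=(12,23) nearest=2 d=10 new=(12,19) → add node 3 parent=2 cost=18
4. q=(7,0) nearest=0 d=5 new=(7,0) → add node 4 parent=0 cost=5
5. q=(10,19) nearest=3 d=2 new=(10,19) → add node 5 parent=3 cost=20
6. q=(12,30) nearest=3 d=11 new=(12,25) → add node 6 parent=3 cost=24
7. q=(20,19) nearest=2 d=7 new=(19,19) → blocked by [14,16]×[7,17], reject
8. q=(12,37) nearest=6 d=12 new=(12,31) → blocked by [9,14]×[27,32], reject
9. q=(10,44) nearest=6 d=19 new=(10,31) → blocked by [9,14]×[27,32], reject
10. q=(16,35) nearest=6 d=10 new=(16,31) → blocked by [9,14]×[27,32], reject
11. q=(16,18) nearest=3 d=4 new=(16,18) → add node 7 parent=3 cost=22
12. q=(7,17) nearest=5 d=3 new=(7,17) → add node 8 parent=5 cost=23
13. q=(1,2) nearest=0 d=1 new=(1,2) → add node 9 parent=0 cost=1
14. q=(4,38) nearest=6 d=13 new=(6,31) → blocked by [5,7]×[28,40], reject
15. q=(13,11) nearest=2 d=2 new=(13,11) → add node 10 parent=2 cost=14; rewire 8→10 (20<23)
16. q=(9,41) nearest=6 d=16 new=(9,31) → blocked by [9,14]×[27,32], reject
17. q=(7,26) nearest=6 d=5 new=(7,26) → add node 11 parent=6 cost=29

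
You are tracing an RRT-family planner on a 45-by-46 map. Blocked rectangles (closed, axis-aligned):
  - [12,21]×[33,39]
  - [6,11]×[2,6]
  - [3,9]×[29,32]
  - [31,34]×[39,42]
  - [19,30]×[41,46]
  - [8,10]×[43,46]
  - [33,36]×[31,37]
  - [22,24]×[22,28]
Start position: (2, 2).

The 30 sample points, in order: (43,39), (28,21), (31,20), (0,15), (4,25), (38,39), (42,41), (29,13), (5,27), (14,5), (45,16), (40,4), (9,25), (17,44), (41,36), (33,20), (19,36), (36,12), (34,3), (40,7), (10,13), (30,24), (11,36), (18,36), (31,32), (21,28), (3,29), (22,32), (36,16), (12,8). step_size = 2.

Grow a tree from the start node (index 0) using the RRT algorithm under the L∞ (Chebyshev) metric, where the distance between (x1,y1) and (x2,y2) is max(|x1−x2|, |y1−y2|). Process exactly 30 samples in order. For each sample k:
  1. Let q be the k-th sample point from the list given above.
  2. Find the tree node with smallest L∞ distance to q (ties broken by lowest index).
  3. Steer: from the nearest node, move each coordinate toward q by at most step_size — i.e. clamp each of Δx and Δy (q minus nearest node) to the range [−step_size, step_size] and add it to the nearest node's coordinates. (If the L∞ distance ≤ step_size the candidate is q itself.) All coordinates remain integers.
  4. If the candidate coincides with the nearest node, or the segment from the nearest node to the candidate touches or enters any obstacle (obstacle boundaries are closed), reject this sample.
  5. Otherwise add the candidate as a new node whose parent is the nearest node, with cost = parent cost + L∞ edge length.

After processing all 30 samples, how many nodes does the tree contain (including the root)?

Node count: 28

1. q=(43,39) nearest=0 d=41 new=(4,4) → add node 1 parent=0 cost=2
2. q=(28,21) nearest=1 d=24 new=(6,6) → blocked by [6,11]×[2,6], reject
3. q=(31,20) nearest=1 d=27 new=(6,6) → blocked by [6,11]×[2,6], reject
4. q=(0,15) nearest=1 d=11 new=(2,6) → add node 2 parent=1 cost=4
5. q=(4,25) nearest=2 d=19 new=(4,8) → add node 3 parent=2 cost=6
6. q=(38,39) nearest=3 d=34 new=(6,10) → add node 4 parent=3 cost=8
7. q=(42,41) nearest=4 d=36 new=(8,12) → add node 5 parent=4 cost=10
8. q=(29,13) nearest=5 d=21 new=(10,13) → add node 6 parent=5 cost=12
9. q=(5,27) nearest=6 d=14 new=(8,15) → add node 7 parent=6 cost=14
10. q=(14,5) nearest=5 d=7 new=(10,10) → add node 8 parent=5 cost=12
11. q=(45,16) nearest=6 d=35 new=(12,15) → add node 9 parent=6 cost=14
12. q=(40,4) nearest=9 d=28 new=(14,13) → add node 10 parent=9 cost=16
13. q=(9,25) nearest=7 d=10 new=(9,17) → add node 11 parent=7 cost=16
14. q=(17,44) nearest=11 d=27 new=(11,19) → add node 12 parent=11 cost=18
15. q=(41,36) nearest=10 d=27 new=(16,15) → add node 13 parent=10 cost=18
16. q=(33,20) nearest=13 d=17 new=(18,17) → add node 14 parent=13 cost=20
17. q=(19,36) nearest=12 d=17 new=(13,21) → add node 15 parent=12 cost=20
18. q=(36,12) nearest=14 d=18 new=(20,15) → add node 16 parent=14 cost=22
19. q=(34,3) nearest=16 d=14 new=(22,13) → add node 17 parent=16 cost=24
20. q=(40,7) nearest=17 d=18 new=(24,11) → add node 18 parent=17 cost=26
21. q=(10,13) nearest=6 d=0 → coincident, reject
22. q=(30,24) nearest=16 d=10 new=(22,17) → add node 19 parent=16 cost=24
23. q=(11,36) nearest=15 d=15 new=(11,23) → add node 20 parent=15 cost=22
24. q=(18,36) nearest=20 d=13 new=(13,25) → add node 21 parent=20 cost=24
25. q=(31,32) nearest=14 d=15 new=(20,19) → add node 22 parent=14 cost=22
26. q=(21,28) nearest=15 d=8 new=(15,23) → add node 23 parent=15 cost=22
27. q=(3,29) nearest=20 d=8 new=(9,25) → add node 24 parent=20 cost=24
28. q=(22,32) nearest=21 d=9 new=(15,27) → add node 25 parent=21 cost=26
29. q=(36,16) nearest=18 d=12 new=(26,13) → add node 26 parent=18 cost=28
30. q=(12,8) nearest=8 d=2 new=(12,8) → add node 27 parent=8 cost=14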